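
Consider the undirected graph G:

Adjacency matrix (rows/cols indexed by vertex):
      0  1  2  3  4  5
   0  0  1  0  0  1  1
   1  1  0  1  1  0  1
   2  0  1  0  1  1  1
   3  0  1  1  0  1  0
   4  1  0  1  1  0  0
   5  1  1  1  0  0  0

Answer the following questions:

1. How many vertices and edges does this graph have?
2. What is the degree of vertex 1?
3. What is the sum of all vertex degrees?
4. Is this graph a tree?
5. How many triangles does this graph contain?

Count: 6 vertices, 10 edges.
Vertex 1 has neighbors [0, 2, 3, 5], degree = 4.
Handshaking lemma: 2 * 10 = 20.
A tree on 6 vertices has 5 edges. This graph has 10 edges (5 extra). Not a tree.
Number of triangles = 4.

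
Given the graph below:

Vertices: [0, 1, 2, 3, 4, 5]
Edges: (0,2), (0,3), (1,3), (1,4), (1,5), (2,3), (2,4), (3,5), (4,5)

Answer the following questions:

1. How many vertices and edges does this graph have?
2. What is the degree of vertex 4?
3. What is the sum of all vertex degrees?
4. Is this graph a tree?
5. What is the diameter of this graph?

Count: 6 vertices, 9 edges.
Vertex 4 has neighbors [1, 2, 5], degree = 3.
Handshaking lemma: 2 * 9 = 18.
A tree on 6 vertices has 5 edges. This graph has 9 edges (4 extra). Not a tree.
Diameter (longest shortest path) = 2.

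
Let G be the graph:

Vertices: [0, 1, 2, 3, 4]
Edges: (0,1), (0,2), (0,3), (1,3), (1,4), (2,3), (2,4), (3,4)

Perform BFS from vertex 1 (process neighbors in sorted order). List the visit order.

BFS from vertex 1 (neighbors processed in ascending order):
Visit order: 1, 0, 3, 4, 2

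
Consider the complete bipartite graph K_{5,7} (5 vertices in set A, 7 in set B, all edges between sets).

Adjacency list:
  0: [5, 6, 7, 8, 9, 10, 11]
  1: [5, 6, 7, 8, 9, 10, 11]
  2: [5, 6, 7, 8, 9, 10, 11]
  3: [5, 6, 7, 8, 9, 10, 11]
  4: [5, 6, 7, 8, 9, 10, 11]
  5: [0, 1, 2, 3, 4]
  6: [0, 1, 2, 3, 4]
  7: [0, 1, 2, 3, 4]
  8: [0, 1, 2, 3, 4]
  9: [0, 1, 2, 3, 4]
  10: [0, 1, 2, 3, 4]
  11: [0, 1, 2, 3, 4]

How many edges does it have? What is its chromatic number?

K_{5,7} has 5 * 7 = 35 edges.
Bipartite graphs have chromatic number 2 (color each partition differently).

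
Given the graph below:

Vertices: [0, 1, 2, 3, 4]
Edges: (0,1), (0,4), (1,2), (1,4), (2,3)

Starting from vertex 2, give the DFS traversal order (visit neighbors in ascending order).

DFS from vertex 2 (neighbors processed in ascending order):
Visit order: 2, 1, 0, 4, 3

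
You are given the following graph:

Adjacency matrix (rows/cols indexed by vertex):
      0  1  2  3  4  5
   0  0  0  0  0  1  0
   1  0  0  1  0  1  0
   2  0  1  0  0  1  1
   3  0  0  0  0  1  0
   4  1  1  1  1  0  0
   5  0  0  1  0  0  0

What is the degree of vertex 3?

Vertex 3 has neighbors [4], so deg(3) = 1.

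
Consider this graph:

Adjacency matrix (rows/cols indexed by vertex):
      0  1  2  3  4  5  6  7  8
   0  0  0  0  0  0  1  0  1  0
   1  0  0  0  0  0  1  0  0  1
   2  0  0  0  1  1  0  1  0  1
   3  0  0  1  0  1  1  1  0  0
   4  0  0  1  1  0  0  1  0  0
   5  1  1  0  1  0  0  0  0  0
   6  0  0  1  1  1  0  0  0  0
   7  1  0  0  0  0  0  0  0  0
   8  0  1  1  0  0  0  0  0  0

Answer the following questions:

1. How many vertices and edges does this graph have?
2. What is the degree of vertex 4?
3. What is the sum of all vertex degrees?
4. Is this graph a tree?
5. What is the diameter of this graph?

Count: 9 vertices, 12 edges.
Vertex 4 has neighbors [2, 3, 6], degree = 3.
Handshaking lemma: 2 * 12 = 24.
A tree on 9 vertices has 8 edges. This graph has 12 edges (4 extra). Not a tree.
Diameter (longest shortest path) = 4.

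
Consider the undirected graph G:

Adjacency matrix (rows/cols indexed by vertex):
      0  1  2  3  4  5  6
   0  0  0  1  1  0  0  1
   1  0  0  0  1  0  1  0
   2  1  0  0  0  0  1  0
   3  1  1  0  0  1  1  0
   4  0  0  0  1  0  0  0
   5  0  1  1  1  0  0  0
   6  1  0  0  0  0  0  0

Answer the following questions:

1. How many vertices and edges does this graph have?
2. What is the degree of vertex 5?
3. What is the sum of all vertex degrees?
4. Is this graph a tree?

Count: 7 vertices, 8 edges.
Vertex 5 has neighbors [1, 2, 3], degree = 3.
Handshaking lemma: 2 * 8 = 16.
A tree on 7 vertices has 6 edges. This graph has 8 edges (2 extra). Not a tree.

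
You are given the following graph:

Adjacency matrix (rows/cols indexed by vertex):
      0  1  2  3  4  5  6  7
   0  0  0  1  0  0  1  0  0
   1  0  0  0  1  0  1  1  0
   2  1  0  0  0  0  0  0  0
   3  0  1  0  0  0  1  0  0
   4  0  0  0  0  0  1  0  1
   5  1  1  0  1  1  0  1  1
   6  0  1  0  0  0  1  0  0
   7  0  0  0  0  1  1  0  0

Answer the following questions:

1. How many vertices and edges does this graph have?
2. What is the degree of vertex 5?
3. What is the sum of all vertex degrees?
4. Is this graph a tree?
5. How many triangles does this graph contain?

Count: 8 vertices, 10 edges.
Vertex 5 has neighbors [0, 1, 3, 4, 6, 7], degree = 6.
Handshaking lemma: 2 * 10 = 20.
A tree on 8 vertices has 7 edges. This graph has 10 edges (3 extra). Not a tree.
Number of triangles = 3.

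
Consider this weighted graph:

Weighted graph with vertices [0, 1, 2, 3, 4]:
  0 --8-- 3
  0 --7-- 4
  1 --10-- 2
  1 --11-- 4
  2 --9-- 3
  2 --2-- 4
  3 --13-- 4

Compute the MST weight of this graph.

Applying Kruskal's algorithm (sort edges by weight, add if no cycle):
  Add (2,4) w=2
  Add (0,4) w=7
  Add (0,3) w=8
  Skip (2,3) w=9 (creates cycle)
  Add (1,2) w=10
  Skip (1,4) w=11 (creates cycle)
  Skip (3,4) w=13 (creates cycle)
MST weight = 27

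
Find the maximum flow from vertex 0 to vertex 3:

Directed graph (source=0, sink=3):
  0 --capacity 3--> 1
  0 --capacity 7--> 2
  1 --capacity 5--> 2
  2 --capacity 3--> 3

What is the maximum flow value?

Computing max flow:
  Flow on (0->1): 3/3
  Flow on (1->2): 3/5
  Flow on (2->3): 3/3
Maximum flow = 3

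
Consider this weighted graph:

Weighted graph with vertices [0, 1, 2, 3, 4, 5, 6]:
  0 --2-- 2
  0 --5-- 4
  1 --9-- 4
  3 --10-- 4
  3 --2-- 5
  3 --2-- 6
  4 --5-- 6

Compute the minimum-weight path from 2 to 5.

Using Dijkstra's algorithm from vertex 2:
Shortest path: 2 -> 0 -> 4 -> 6 -> 3 -> 5
Total weight: 2 + 5 + 5 + 2 + 2 = 16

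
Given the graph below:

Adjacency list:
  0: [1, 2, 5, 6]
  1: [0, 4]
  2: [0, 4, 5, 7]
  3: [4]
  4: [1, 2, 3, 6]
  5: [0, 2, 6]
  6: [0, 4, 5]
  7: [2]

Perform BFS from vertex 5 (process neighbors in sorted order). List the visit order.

BFS from vertex 5 (neighbors processed in ascending order):
Visit order: 5, 0, 2, 6, 1, 4, 7, 3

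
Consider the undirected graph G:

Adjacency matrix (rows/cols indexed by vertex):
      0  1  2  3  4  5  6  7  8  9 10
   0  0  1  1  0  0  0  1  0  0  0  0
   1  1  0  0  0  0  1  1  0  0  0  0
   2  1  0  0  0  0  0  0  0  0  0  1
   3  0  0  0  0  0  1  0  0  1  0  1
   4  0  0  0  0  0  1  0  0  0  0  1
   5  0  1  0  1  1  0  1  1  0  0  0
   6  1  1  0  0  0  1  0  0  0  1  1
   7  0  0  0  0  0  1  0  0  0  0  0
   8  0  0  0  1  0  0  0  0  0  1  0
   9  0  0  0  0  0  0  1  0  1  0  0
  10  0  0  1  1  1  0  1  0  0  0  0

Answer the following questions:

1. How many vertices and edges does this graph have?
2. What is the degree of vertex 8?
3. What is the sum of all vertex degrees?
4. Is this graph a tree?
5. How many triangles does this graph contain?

Count: 11 vertices, 16 edges.
Vertex 8 has neighbors [3, 9], degree = 2.
Handshaking lemma: 2 * 16 = 32.
A tree on 11 vertices has 10 edges. This graph has 16 edges (6 extra). Not a tree.
Number of triangles = 2.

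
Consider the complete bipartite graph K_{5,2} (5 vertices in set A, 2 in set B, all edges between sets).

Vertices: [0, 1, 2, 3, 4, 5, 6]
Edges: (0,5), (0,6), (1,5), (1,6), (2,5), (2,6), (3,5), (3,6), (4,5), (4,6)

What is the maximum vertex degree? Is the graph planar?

Set-A vertices have degree 2; set-B vertices have degree 5. Maximum degree = max(5,2) = 5.
min(5,2) <= 2, so K_{5,2} avoids a K_{3,3} subdivision and is planar.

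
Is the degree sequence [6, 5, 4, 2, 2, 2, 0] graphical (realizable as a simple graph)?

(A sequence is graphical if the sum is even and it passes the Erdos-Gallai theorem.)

Sum of degrees = 21. Sum is odd, so the sequence is NOT graphical.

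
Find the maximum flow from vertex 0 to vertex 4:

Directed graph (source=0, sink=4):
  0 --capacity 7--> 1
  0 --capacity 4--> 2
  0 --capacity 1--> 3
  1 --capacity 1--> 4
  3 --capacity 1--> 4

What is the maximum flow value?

Computing max flow:
  Flow on (0->1): 1/7
  Flow on (0->3): 1/1
  Flow on (1->4): 1/1
  Flow on (3->4): 1/1
Maximum flow = 2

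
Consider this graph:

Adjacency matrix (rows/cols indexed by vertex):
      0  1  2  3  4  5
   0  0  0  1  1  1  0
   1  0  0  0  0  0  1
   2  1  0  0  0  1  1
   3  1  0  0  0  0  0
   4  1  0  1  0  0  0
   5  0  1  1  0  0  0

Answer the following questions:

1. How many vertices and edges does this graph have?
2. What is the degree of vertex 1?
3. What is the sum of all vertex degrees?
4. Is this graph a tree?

Count: 6 vertices, 6 edges.
Vertex 1 has neighbors [5], degree = 1.
Handshaking lemma: 2 * 6 = 12.
A tree on 6 vertices has 5 edges. This graph has 6 edges (1 extra). Not a tree.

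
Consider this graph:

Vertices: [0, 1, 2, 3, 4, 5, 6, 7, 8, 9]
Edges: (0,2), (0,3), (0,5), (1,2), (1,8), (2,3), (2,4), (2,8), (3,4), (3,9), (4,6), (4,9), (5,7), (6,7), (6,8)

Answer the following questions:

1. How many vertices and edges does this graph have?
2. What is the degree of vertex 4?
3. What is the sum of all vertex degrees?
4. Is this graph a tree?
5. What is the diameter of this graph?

Count: 10 vertices, 15 edges.
Vertex 4 has neighbors [2, 3, 6, 9], degree = 4.
Handshaking lemma: 2 * 15 = 30.
A tree on 10 vertices has 9 edges. This graph has 15 edges (6 extra). Not a tree.
Diameter (longest shortest path) = 3.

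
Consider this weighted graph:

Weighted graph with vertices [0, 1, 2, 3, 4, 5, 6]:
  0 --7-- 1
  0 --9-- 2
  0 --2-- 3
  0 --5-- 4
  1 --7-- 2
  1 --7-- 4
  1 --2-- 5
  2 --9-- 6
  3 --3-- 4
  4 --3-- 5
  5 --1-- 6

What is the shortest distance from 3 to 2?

Using Dijkstra's algorithm from vertex 3:
Shortest path: 3 -> 0 -> 2
Total weight: 2 + 9 = 11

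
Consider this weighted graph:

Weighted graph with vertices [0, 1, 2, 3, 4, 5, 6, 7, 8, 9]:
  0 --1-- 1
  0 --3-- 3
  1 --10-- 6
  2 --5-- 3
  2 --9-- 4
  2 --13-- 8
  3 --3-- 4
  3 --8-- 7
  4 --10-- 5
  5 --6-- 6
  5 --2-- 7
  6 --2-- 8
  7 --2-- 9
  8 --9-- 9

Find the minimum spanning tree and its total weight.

Applying Kruskal's algorithm (sort edges by weight, add if no cycle):
  Add (0,1) w=1
  Add (5,7) w=2
  Add (6,8) w=2
  Add (7,9) w=2
  Add (0,3) w=3
  Add (3,4) w=3
  Add (2,3) w=5
  Add (5,6) w=6
  Add (3,7) w=8
  Skip (2,4) w=9 (creates cycle)
  Skip (8,9) w=9 (creates cycle)
  Skip (1,6) w=10 (creates cycle)
  Skip (4,5) w=10 (creates cycle)
  Skip (2,8) w=13 (creates cycle)
MST weight = 32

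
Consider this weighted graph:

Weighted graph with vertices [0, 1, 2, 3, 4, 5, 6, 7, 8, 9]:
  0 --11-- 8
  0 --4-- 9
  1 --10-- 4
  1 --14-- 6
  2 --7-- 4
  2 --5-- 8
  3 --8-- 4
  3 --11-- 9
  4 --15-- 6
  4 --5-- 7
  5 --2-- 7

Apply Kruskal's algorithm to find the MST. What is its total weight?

Applying Kruskal's algorithm (sort edges by weight, add if no cycle):
  Add (5,7) w=2
  Add (0,9) w=4
  Add (2,8) w=5
  Add (4,7) w=5
  Add (2,4) w=7
  Add (3,4) w=8
  Add (1,4) w=10
  Add (0,8) w=11
  Skip (3,9) w=11 (creates cycle)
  Add (1,6) w=14
  Skip (4,6) w=15 (creates cycle)
MST weight = 66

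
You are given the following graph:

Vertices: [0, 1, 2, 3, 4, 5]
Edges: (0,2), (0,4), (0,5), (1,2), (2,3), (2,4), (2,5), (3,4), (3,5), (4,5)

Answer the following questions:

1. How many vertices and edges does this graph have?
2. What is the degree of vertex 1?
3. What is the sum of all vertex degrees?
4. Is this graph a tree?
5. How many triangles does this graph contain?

Count: 6 vertices, 10 edges.
Vertex 1 has neighbors [2], degree = 1.
Handshaking lemma: 2 * 10 = 20.
A tree on 6 vertices has 5 edges. This graph has 10 edges (5 extra). Not a tree.
Number of triangles = 7.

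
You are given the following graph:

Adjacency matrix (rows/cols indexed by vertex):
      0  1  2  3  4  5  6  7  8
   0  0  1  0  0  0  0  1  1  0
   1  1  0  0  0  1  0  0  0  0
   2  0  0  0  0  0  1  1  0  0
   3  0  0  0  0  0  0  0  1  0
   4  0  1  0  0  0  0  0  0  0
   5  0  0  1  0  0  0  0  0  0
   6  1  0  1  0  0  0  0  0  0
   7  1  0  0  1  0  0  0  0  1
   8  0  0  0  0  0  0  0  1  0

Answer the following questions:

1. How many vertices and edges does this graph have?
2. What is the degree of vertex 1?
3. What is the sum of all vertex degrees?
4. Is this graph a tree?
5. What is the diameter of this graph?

Count: 9 vertices, 8 edges.
Vertex 1 has neighbors [0, 4], degree = 2.
Handshaking lemma: 2 * 8 = 16.
A graph is a tree iff it is connected and has exactly n-1 edges. This graph is connected (all 9 vertices in one component) and has 9-1 = 8 edges. It is a tree.
Diameter (longest shortest path) = 5.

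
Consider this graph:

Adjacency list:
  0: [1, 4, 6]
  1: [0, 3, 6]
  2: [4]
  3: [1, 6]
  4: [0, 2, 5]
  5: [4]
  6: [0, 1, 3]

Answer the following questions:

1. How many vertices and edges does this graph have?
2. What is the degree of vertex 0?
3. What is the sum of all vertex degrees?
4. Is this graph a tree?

Count: 7 vertices, 8 edges.
Vertex 0 has neighbors [1, 4, 6], degree = 3.
Handshaking lemma: 2 * 8 = 16.
A tree on 7 vertices has 6 edges. This graph has 8 edges (2 extra). Not a tree.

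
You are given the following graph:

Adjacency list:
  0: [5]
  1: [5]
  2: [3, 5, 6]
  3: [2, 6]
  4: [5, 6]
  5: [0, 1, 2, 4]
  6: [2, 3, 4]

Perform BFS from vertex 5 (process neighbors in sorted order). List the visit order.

BFS from vertex 5 (neighbors processed in ascending order):
Visit order: 5, 0, 1, 2, 4, 3, 6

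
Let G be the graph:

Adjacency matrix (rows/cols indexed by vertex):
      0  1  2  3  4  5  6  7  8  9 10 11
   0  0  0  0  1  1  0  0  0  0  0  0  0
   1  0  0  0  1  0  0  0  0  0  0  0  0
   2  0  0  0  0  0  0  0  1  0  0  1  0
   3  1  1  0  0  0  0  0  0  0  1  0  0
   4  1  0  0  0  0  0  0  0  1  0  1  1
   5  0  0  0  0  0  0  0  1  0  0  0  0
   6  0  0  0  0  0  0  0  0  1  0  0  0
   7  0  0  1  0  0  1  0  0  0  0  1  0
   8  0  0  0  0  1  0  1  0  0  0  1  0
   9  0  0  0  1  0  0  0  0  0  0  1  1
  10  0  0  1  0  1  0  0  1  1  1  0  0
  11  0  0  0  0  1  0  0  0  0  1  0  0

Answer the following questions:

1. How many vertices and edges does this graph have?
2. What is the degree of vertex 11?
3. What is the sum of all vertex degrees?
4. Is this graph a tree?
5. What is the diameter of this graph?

Count: 12 vertices, 15 edges.
Vertex 11 has neighbors [4, 9], degree = 2.
Handshaking lemma: 2 * 15 = 30.
A tree on 12 vertices has 11 edges. This graph has 15 edges (4 extra). Not a tree.
Diameter (longest shortest path) = 5.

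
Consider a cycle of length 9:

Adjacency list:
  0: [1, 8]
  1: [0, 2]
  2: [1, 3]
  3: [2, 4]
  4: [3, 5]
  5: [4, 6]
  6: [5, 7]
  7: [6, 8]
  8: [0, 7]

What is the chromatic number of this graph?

This is an odd cycle (C_9). Odd cycles are not bipartite (any 2-coloring forces two adjacent vertices to match), and 3 colors suffice.
Chromatic number = 3.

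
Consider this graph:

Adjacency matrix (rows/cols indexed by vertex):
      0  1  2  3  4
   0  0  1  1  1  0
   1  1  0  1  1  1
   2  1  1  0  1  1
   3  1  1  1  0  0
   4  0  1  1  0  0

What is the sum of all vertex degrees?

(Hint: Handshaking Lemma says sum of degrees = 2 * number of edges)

Count edges: 8 edges.
By Handshaking Lemma: sum of degrees = 2 * 8 = 16.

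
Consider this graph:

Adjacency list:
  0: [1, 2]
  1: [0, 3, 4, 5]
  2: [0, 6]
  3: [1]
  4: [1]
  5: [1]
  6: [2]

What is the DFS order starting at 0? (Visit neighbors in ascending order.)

DFS from vertex 0 (neighbors processed in ascending order):
Visit order: 0, 1, 3, 4, 5, 2, 6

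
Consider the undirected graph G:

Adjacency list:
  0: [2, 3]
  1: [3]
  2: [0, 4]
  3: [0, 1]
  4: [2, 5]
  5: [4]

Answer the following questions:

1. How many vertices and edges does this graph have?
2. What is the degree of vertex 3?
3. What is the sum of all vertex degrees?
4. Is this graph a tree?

Count: 6 vertices, 5 edges.
Vertex 3 has neighbors [0, 1], degree = 2.
Handshaking lemma: 2 * 5 = 10.
A graph is a tree iff it is connected and has exactly n-1 edges. This graph is connected (all 6 vertices in one component) and has 6-1 = 5 edges. It is a tree.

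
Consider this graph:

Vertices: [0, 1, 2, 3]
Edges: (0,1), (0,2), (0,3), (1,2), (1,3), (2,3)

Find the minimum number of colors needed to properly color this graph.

The graph has a maximum clique of size 4 (lower bound on chromatic number).
A valid 4-coloring: {0: 0, 1: 1, 2: 2, 3: 3}.
Chromatic number = 4.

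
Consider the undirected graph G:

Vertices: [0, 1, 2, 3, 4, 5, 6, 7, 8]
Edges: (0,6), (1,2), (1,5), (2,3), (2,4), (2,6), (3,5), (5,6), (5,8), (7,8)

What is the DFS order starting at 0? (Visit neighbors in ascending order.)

DFS from vertex 0 (neighbors processed in ascending order):
Visit order: 0, 6, 2, 1, 5, 3, 8, 7, 4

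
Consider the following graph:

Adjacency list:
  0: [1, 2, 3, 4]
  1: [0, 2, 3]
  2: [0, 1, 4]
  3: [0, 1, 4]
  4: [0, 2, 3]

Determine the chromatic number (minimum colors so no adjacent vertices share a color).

The graph has a maximum clique of size 3 (lower bound on chromatic number).
A valid 3-coloring: {0: 0, 1: 1, 2: 2, 3: 2, 4: 1}.
Chromatic number = 3.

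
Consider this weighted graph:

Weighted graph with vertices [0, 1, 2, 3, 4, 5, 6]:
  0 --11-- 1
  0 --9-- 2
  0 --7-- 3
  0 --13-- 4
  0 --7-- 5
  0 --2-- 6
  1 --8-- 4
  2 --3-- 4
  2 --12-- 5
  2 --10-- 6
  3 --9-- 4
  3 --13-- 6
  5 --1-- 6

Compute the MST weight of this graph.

Applying Kruskal's algorithm (sort edges by weight, add if no cycle):
  Add (5,6) w=1
  Add (0,6) w=2
  Add (2,4) w=3
  Skip (0,5) w=7 (creates cycle)
  Add (0,3) w=7
  Add (1,4) w=8
  Add (0,2) w=9
  Skip (3,4) w=9 (creates cycle)
  Skip (2,6) w=10 (creates cycle)
  Skip (0,1) w=11 (creates cycle)
  Skip (2,5) w=12 (creates cycle)
  Skip (0,4) w=13 (creates cycle)
  Skip (3,6) w=13 (creates cycle)
MST weight = 30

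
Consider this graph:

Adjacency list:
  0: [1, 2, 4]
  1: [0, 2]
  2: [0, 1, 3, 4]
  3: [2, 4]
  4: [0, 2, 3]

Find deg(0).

Vertex 0 has neighbors [1, 2, 4], so deg(0) = 3.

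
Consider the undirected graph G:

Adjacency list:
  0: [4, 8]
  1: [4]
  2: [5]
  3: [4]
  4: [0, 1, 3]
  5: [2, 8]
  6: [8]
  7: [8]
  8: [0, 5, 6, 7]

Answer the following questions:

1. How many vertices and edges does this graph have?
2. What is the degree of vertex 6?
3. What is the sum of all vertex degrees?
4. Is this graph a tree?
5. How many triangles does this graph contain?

Count: 9 vertices, 8 edges.
Vertex 6 has neighbors [8], degree = 1.
Handshaking lemma: 2 * 8 = 16.
A graph is a tree iff it is connected and has exactly n-1 edges. This graph is connected (all 9 vertices in one component) and has 9-1 = 8 edges. It is a tree.
Number of triangles = 0.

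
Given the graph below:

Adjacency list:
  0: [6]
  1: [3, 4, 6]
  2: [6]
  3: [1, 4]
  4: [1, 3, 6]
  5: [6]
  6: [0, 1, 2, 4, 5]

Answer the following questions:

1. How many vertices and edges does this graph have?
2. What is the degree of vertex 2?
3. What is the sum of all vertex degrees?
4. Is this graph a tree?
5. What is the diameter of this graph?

Count: 7 vertices, 8 edges.
Vertex 2 has neighbors [6], degree = 1.
Handshaking lemma: 2 * 8 = 16.
A tree on 7 vertices has 6 edges. This graph has 8 edges (2 extra). Not a tree.
Diameter (longest shortest path) = 3.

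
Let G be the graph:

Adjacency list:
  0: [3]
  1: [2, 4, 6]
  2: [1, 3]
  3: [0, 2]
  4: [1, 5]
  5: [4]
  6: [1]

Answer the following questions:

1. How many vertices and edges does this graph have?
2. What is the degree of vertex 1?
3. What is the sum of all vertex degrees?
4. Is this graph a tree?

Count: 7 vertices, 6 edges.
Vertex 1 has neighbors [2, 4, 6], degree = 3.
Handshaking lemma: 2 * 6 = 12.
A graph is a tree iff it is connected and has exactly n-1 edges. This graph is connected (all 7 vertices in one component) and has 7-1 = 6 edges. It is a tree.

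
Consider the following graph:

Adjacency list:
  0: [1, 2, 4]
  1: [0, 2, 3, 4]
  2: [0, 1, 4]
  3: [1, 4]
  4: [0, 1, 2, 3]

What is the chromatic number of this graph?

The graph has a maximum clique of size 4 (lower bound on chromatic number).
A valid 4-coloring: {0: 2, 1: 0, 2: 3, 3: 2, 4: 1}.
Chromatic number = 4.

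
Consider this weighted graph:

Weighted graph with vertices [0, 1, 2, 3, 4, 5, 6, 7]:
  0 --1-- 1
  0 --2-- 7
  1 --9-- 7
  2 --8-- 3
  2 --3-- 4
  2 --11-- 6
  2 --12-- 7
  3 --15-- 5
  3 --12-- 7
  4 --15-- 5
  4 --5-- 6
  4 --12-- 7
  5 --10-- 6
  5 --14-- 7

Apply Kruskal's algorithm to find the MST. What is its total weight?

Applying Kruskal's algorithm (sort edges by weight, add if no cycle):
  Add (0,1) w=1
  Add (0,7) w=2
  Add (2,4) w=3
  Add (4,6) w=5
  Add (2,3) w=8
  Skip (1,7) w=9 (creates cycle)
  Add (5,6) w=10
  Skip (2,6) w=11 (creates cycle)
  Add (2,7) w=12
  Skip (3,7) w=12 (creates cycle)
  Skip (4,7) w=12 (creates cycle)
  Skip (5,7) w=14 (creates cycle)
  Skip (3,5) w=15 (creates cycle)
  Skip (4,5) w=15 (creates cycle)
MST weight = 41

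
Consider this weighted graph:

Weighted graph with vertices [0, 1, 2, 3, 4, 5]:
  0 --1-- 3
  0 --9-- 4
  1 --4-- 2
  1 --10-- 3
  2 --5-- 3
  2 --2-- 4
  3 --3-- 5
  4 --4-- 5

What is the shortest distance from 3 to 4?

Using Dijkstra's algorithm from vertex 3:
Shortest path: 3 -> 2 -> 4
Total weight: 5 + 2 = 7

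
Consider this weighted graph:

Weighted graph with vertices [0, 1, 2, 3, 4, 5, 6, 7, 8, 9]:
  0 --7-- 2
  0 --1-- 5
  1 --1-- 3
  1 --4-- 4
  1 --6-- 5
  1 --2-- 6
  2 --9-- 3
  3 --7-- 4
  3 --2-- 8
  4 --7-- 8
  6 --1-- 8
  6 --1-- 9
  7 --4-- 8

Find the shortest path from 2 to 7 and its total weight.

Using Dijkstra's algorithm from vertex 2:
Shortest path: 2 -> 3 -> 8 -> 7
Total weight: 9 + 2 + 4 = 15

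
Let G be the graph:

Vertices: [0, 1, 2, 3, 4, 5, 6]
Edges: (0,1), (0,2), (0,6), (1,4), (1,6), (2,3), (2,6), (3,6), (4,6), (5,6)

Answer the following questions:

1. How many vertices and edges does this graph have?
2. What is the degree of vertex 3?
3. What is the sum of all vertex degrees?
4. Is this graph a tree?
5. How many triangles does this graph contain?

Count: 7 vertices, 10 edges.
Vertex 3 has neighbors [2, 6], degree = 2.
Handshaking lemma: 2 * 10 = 20.
A tree on 7 vertices has 6 edges. This graph has 10 edges (4 extra). Not a tree.
Number of triangles = 4.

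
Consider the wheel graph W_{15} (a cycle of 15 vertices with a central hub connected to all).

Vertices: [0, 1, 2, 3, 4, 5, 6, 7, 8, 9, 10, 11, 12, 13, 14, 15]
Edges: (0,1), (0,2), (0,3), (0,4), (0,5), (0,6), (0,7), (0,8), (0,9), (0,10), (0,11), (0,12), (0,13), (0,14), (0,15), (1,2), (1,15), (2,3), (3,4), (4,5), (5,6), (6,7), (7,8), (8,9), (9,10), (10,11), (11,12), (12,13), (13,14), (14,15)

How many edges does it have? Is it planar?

Wheel graph W_{15}: 15 cycle edges + 15 spoke edges = 30 edges.
Total vertices: 16.
The graph is planar.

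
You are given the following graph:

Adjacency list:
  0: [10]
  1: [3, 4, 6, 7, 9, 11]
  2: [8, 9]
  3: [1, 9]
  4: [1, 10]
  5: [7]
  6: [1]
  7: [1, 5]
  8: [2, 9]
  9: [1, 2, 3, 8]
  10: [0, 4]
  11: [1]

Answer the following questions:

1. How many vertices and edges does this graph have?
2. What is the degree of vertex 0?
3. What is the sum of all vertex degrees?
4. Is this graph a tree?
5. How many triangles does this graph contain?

Count: 12 vertices, 13 edges.
Vertex 0 has neighbors [10], degree = 1.
Handshaking lemma: 2 * 13 = 26.
A tree on 12 vertices has 11 edges. This graph has 13 edges (2 extra). Not a tree.
Number of triangles = 2.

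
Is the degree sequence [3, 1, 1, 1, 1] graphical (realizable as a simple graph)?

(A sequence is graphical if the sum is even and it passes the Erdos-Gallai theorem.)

Sum of degrees = 7. Sum is odd, so the sequence is NOT graphical.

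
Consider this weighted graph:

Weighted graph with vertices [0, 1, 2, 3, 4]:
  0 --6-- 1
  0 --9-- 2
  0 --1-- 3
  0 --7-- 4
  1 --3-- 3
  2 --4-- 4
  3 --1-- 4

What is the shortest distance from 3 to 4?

Using Dijkstra's algorithm from vertex 3:
Shortest path: 3 -> 4
Total weight: 1 = 1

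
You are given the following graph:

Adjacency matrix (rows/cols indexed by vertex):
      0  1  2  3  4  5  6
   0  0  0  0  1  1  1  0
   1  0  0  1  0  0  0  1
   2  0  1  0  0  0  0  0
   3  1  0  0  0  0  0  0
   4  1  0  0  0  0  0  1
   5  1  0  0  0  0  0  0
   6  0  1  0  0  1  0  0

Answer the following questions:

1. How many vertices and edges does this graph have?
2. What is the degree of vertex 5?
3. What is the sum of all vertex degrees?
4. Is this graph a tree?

Count: 7 vertices, 6 edges.
Vertex 5 has neighbors [0], degree = 1.
Handshaking lemma: 2 * 6 = 12.
A graph is a tree iff it is connected and has exactly n-1 edges. This graph is connected (all 7 vertices in one component) and has 7-1 = 6 edges. It is a tree.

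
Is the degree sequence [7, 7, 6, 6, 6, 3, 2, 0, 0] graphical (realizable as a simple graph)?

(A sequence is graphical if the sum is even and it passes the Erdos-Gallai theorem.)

Sum of degrees = 37. Sum is odd, so the sequence is NOT graphical.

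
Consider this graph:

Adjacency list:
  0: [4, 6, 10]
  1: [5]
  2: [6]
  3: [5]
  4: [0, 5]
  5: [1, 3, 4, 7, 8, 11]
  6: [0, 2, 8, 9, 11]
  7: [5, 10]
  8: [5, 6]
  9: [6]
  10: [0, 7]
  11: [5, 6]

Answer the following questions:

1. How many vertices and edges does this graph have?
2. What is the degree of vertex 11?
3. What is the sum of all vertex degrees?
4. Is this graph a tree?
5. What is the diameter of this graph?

Count: 12 vertices, 14 edges.
Vertex 11 has neighbors [5, 6], degree = 2.
Handshaking lemma: 2 * 14 = 28.
A tree on 12 vertices has 11 edges. This graph has 14 edges (3 extra). Not a tree.
Diameter (longest shortest path) = 4.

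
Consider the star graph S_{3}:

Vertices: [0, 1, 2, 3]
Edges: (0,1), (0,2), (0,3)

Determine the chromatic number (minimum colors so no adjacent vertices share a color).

S_{3} has one hub adjacent to 3 leaves; leaves are pairwise non-adjacent.
Color the hub 0 and every leaf 1.
Chromatic number = 2.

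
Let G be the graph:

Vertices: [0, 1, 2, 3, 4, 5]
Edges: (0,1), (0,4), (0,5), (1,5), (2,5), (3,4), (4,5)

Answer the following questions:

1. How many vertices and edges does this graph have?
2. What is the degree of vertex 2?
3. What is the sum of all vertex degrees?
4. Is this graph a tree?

Count: 6 vertices, 7 edges.
Vertex 2 has neighbors [5], degree = 1.
Handshaking lemma: 2 * 7 = 14.
A tree on 6 vertices has 5 edges. This graph has 7 edges (2 extra). Not a tree.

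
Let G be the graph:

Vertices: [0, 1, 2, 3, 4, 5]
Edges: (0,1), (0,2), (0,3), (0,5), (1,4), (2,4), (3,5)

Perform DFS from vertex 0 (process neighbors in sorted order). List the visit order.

DFS from vertex 0 (neighbors processed in ascending order):
Visit order: 0, 1, 4, 2, 3, 5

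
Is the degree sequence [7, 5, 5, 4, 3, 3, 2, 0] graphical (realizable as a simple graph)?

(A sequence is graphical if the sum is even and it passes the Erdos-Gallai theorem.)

Sum of degrees = 29. Sum is odd, so the sequence is NOT graphical.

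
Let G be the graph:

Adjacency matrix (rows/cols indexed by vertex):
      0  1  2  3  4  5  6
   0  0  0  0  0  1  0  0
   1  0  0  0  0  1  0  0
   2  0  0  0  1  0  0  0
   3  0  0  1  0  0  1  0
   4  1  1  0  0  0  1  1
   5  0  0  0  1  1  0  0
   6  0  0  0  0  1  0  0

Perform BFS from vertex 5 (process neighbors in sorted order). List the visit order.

BFS from vertex 5 (neighbors processed in ascending order):
Visit order: 5, 3, 4, 2, 0, 1, 6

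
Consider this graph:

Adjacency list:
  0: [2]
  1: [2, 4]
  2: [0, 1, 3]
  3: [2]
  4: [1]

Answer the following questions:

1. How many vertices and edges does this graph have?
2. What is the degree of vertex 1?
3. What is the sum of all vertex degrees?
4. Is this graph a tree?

Count: 5 vertices, 4 edges.
Vertex 1 has neighbors [2, 4], degree = 2.
Handshaking lemma: 2 * 4 = 8.
A graph is a tree iff it is connected and has exactly n-1 edges. This graph is connected (all 5 vertices in one component) and has 5-1 = 4 edges. It is a tree.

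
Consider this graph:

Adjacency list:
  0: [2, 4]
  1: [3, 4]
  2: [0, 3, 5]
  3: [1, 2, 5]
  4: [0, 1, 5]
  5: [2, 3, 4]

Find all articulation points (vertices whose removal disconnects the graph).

No articulation points. The graph is biconnected.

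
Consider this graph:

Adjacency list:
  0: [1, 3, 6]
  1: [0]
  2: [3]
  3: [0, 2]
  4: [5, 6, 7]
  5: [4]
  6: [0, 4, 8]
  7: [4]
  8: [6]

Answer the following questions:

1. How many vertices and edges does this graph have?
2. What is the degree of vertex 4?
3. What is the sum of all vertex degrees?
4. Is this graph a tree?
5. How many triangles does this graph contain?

Count: 9 vertices, 8 edges.
Vertex 4 has neighbors [5, 6, 7], degree = 3.
Handshaking lemma: 2 * 8 = 16.
A graph is a tree iff it is connected and has exactly n-1 edges. This graph is connected (all 9 vertices in one component) and has 9-1 = 8 edges. It is a tree.
Number of triangles = 0.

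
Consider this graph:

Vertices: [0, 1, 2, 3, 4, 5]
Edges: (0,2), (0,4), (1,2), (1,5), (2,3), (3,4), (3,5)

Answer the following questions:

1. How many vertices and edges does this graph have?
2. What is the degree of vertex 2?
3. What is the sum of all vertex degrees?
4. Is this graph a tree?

Count: 6 vertices, 7 edges.
Vertex 2 has neighbors [0, 1, 3], degree = 3.
Handshaking lemma: 2 * 7 = 14.
A tree on 6 vertices has 5 edges. This graph has 7 edges (2 extra). Not a tree.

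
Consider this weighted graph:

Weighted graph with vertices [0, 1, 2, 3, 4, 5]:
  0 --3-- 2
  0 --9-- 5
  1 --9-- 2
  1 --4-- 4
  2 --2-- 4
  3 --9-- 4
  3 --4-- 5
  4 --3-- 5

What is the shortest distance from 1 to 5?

Using Dijkstra's algorithm from vertex 1:
Shortest path: 1 -> 4 -> 5
Total weight: 4 + 3 = 7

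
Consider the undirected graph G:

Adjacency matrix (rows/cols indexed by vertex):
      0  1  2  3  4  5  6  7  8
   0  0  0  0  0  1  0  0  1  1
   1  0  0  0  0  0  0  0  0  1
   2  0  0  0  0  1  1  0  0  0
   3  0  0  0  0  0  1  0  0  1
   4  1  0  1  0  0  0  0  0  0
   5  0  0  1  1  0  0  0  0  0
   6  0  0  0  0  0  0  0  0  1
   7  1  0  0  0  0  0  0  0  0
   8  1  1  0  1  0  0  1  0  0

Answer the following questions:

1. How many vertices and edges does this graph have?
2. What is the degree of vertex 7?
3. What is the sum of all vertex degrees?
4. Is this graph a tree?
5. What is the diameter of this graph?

Count: 9 vertices, 9 edges.
Vertex 7 has neighbors [0], degree = 1.
Handshaking lemma: 2 * 9 = 18.
A tree on 9 vertices has 8 edges. This graph has 9 edges (1 extra). Not a tree.
Diameter (longest shortest path) = 4.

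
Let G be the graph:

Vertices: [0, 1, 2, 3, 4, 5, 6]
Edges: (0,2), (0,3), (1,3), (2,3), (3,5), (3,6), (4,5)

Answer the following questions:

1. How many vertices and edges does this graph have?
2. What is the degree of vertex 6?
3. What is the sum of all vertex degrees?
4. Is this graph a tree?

Count: 7 vertices, 7 edges.
Vertex 6 has neighbors [3], degree = 1.
Handshaking lemma: 2 * 7 = 14.
A tree on 7 vertices has 6 edges. This graph has 7 edges (1 extra). Not a tree.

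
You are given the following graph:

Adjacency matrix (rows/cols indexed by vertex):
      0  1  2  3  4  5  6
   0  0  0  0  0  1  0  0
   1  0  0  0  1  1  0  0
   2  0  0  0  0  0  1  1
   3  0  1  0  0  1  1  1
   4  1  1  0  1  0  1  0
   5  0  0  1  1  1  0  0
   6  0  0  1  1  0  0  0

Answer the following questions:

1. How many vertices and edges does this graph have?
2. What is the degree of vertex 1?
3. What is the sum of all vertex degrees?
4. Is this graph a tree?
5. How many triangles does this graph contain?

Count: 7 vertices, 9 edges.
Vertex 1 has neighbors [3, 4], degree = 2.
Handshaking lemma: 2 * 9 = 18.
A tree on 7 vertices has 6 edges. This graph has 9 edges (3 extra). Not a tree.
Number of triangles = 2.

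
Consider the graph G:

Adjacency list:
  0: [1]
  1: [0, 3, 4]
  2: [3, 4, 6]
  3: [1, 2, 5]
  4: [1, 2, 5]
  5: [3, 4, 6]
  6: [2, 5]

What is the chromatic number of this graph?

The graph has a maximum clique of size 2 (lower bound on chromatic number).
A valid 2-coloring: {0: 1, 1: 0, 2: 0, 3: 1, 4: 1, 5: 0, 6: 1}.
Chromatic number = 2.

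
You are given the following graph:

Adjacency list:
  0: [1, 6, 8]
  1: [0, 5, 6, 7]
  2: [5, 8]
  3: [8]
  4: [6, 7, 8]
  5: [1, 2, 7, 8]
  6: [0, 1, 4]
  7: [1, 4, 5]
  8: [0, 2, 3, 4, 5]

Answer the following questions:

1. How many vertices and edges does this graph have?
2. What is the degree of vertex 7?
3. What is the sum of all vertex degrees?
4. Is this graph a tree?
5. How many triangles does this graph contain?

Count: 9 vertices, 14 edges.
Vertex 7 has neighbors [1, 4, 5], degree = 3.
Handshaking lemma: 2 * 14 = 28.
A tree on 9 vertices has 8 edges. This graph has 14 edges (6 extra). Not a tree.
Number of triangles = 3.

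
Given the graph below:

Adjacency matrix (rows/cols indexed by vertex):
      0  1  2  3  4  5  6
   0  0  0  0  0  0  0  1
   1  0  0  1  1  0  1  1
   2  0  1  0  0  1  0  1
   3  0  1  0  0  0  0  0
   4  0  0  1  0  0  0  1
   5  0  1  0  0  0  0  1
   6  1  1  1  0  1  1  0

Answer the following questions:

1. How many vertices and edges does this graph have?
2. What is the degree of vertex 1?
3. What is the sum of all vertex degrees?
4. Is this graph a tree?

Count: 7 vertices, 9 edges.
Vertex 1 has neighbors [2, 3, 5, 6], degree = 4.
Handshaking lemma: 2 * 9 = 18.
A tree on 7 vertices has 6 edges. This graph has 9 edges (3 extra). Not a tree.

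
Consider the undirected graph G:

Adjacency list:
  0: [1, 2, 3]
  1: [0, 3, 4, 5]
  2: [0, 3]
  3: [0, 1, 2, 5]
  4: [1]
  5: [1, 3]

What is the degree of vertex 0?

Vertex 0 has neighbors [1, 2, 3], so deg(0) = 3.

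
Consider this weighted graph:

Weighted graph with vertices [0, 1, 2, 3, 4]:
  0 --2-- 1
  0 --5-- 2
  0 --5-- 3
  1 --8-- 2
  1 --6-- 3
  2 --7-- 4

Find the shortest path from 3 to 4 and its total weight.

Using Dijkstra's algorithm from vertex 3:
Shortest path: 3 -> 0 -> 2 -> 4
Total weight: 5 + 5 + 7 = 17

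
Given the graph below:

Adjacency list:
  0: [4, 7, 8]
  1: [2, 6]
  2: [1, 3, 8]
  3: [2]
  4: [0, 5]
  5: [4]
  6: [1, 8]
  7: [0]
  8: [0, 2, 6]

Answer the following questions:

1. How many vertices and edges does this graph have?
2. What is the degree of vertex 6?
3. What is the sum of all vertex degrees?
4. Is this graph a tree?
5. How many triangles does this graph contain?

Count: 9 vertices, 9 edges.
Vertex 6 has neighbors [1, 8], degree = 2.
Handshaking lemma: 2 * 9 = 18.
A tree on 9 vertices has 8 edges. This graph has 9 edges (1 extra). Not a tree.
Number of triangles = 0.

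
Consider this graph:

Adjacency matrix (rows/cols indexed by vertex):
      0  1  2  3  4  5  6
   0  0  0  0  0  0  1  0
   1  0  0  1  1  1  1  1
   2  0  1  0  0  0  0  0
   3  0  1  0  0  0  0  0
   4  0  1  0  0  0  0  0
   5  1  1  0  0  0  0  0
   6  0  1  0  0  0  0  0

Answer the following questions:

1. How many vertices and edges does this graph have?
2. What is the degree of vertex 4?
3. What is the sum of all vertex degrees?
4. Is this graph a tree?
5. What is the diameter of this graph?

Count: 7 vertices, 6 edges.
Vertex 4 has neighbors [1], degree = 1.
Handshaking lemma: 2 * 6 = 12.
A graph is a tree iff it is connected and has exactly n-1 edges. This graph is connected (all 7 vertices in one component) and has 7-1 = 6 edges. It is a tree.
Diameter (longest shortest path) = 3.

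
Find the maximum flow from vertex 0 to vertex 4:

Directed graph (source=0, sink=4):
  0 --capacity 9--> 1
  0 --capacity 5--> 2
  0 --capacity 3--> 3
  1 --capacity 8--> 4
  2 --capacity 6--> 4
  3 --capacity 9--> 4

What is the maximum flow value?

Computing max flow:
  Flow on (0->1): 8/9
  Flow on (0->2): 5/5
  Flow on (0->3): 3/3
  Flow on (1->4): 8/8
  Flow on (2->4): 5/6
  Flow on (3->4): 3/9
Maximum flow = 16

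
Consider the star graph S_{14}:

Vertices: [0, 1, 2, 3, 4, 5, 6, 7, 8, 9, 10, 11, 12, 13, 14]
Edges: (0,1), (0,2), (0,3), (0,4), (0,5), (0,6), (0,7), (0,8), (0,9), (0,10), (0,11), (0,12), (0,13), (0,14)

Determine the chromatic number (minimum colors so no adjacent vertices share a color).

S_{14} has one hub adjacent to 14 leaves; leaves are pairwise non-adjacent.
Color the hub 0 and every leaf 1.
Chromatic number = 2.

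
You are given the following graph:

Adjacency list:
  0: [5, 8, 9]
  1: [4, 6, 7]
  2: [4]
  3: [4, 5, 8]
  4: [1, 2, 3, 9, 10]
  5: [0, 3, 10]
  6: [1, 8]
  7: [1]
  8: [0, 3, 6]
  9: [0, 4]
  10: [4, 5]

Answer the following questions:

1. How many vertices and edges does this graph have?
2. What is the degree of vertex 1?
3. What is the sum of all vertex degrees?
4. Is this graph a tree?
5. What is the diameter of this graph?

Count: 11 vertices, 14 edges.
Vertex 1 has neighbors [4, 6, 7], degree = 3.
Handshaking lemma: 2 * 14 = 28.
A tree on 11 vertices has 10 edges. This graph has 14 edges (4 extra). Not a tree.
Diameter (longest shortest path) = 4.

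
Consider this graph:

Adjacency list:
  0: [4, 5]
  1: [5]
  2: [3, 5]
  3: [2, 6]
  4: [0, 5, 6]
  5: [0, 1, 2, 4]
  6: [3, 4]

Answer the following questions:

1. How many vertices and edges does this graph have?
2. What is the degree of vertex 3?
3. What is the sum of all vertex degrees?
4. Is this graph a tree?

Count: 7 vertices, 8 edges.
Vertex 3 has neighbors [2, 6], degree = 2.
Handshaking lemma: 2 * 8 = 16.
A tree on 7 vertices has 6 edges. This graph has 8 edges (2 extra). Not a tree.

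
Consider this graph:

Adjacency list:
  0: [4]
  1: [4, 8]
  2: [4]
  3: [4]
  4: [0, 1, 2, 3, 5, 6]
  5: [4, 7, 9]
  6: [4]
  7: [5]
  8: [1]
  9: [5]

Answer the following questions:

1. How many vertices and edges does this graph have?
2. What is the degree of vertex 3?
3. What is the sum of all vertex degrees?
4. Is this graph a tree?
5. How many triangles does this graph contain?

Count: 10 vertices, 9 edges.
Vertex 3 has neighbors [4], degree = 1.
Handshaking lemma: 2 * 9 = 18.
A graph is a tree iff it is connected and has exactly n-1 edges. This graph is connected (all 10 vertices in one component) and has 10-1 = 9 edges. It is a tree.
Number of triangles = 0.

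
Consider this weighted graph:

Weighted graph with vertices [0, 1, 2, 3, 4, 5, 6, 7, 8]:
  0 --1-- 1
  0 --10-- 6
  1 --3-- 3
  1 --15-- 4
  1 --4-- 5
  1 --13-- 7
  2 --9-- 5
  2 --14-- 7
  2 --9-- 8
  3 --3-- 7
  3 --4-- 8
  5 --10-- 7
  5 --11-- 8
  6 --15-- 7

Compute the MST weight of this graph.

Applying Kruskal's algorithm (sort edges by weight, add if no cycle):
  Add (0,1) w=1
  Add (1,3) w=3
  Add (3,7) w=3
  Add (1,5) w=4
  Add (3,8) w=4
  Add (2,5) w=9
  Skip (2,8) w=9 (creates cycle)
  Add (0,6) w=10
  Skip (5,7) w=10 (creates cycle)
  Skip (5,8) w=11 (creates cycle)
  Skip (1,7) w=13 (creates cycle)
  Skip (2,7) w=14 (creates cycle)
  Add (1,4) w=15
  Skip (6,7) w=15 (creates cycle)
MST weight = 49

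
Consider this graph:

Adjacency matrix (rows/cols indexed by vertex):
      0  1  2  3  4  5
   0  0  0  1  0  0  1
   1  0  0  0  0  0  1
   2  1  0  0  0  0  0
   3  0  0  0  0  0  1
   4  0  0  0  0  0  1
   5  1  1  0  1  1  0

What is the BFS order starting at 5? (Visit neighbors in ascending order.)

BFS from vertex 5 (neighbors processed in ascending order):
Visit order: 5, 0, 1, 3, 4, 2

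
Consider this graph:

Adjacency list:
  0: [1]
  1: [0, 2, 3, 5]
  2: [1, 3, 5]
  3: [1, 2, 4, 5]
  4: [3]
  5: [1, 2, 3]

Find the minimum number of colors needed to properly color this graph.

The graph has a maximum clique of size 4 (lower bound on chromatic number).
A valid 4-coloring: {0: 1, 1: 0, 2: 2, 3: 1, 4: 0, 5: 3}.
Chromatic number = 4.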